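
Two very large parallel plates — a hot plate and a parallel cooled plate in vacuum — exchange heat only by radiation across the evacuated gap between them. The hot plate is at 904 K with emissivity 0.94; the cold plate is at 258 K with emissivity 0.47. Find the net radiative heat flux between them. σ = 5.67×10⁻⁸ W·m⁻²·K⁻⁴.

For two infinite grey parallel plates, q = σ(T₁⁴ − T₂⁴)/(1/ε₁ + 1/ε₂ − 1).
T₁⁴ − T₂⁴ = 6.678×10¹¹ − 4.431×10⁹ = 6.634×10¹¹ K⁴.
1/ε₁ + 1/ε₂ − 1 = 1.064 + 2.128 − 1 = 2.191.
q = 5.67×10⁻⁸ × 6.634×10¹¹ / 2.191.

q ≈ 17200 W/m²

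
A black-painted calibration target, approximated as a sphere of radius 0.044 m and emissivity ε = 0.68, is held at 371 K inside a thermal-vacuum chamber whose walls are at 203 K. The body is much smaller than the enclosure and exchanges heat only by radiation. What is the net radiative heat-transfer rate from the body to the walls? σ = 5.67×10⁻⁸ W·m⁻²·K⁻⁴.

P_net ≈ 16.2 W

For a small grey body in a large enclosure: P_net = εσA(T_body⁴ − T_wall⁴).
A = 4πr² = 0.02433 m²; T_body⁴ − T_wall⁴ = 1.895×10¹⁰ − 1.698×10⁹ = 1.725×10¹⁰ K⁴.
|P_net| = 0.68·5.67×10⁻⁸·0.02433·1.725×10¹⁰.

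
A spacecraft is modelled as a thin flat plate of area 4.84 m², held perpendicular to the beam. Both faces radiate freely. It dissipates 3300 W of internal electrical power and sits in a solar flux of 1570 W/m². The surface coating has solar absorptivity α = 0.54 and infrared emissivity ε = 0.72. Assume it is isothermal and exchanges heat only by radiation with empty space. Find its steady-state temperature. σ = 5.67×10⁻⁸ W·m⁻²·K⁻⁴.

At steady state, absorbed solar power + internal power = radiated power.
Absorbed: α·S·A_cross = 0.54·1570·4.840 = 4103 W (cross-section A).
Total input = 4103 + 3300 = 7403 W.
Radiated: εσ·A_surf·T⁴ with A_surf = 2A = 9.680 m².
T⁴ = 7403/(0.72·5.67×10⁻⁸·9.680) = 1.873×10¹⁰ K⁴.

T ≈ 370 K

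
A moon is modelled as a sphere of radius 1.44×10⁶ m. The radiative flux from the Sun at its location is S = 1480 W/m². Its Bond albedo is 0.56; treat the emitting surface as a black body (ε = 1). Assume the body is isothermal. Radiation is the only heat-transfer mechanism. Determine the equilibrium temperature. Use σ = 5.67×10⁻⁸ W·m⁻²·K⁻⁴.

At equilibrium, absorbed power = emitted power.
Absorbing cross-section = πr² = 6.514×10¹² m²; emitting surface = 4πr² = 2.606×10¹³ m² (ratio 4).
(1−a)S·A_cross = εσ·A_surf·T⁴  ⇒  T⁴ = (1−a)S/(4σ).
T⁴ = 0.440·1480/(4·5.67×10⁻⁸) = 2.871×10⁹ K⁴.
T = (2.871×10⁹)^(1/4).

T ≈ 231 K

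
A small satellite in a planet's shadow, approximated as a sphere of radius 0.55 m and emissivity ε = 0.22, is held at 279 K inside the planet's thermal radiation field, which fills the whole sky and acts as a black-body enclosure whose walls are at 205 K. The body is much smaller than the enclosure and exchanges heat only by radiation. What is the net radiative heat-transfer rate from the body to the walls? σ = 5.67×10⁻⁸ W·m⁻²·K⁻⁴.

For a small grey body in a large enclosure: P_net = εσA(T_body⁴ − T_wall⁴).
A = 4πr² = 3.801 m²; T_body⁴ − T_wall⁴ = 6.059×10⁹ − 1.766×10⁹ = 4.293×10⁹ K⁴.
|P_net| = 0.22·5.67×10⁻⁸·3.801·4.293×10⁹.

P_net ≈ 204 W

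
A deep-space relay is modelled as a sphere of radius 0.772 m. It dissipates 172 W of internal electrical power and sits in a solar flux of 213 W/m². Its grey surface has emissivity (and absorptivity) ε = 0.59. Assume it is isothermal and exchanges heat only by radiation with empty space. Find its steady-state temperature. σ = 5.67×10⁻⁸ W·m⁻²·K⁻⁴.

At steady state, absorbed solar power + internal power = radiated power.
Absorbed: α·S·A_cross = 0.59·213·1.872 = 235.3 W (cross-section πr²).
Total input = 235.3 + 172 = 407.3 W.
Radiated: εσ·A_surf·T⁴ with A_surf = 4πr² = 7.489 m².
T⁴ = 407.3/(0.59·5.67×10⁻⁸·7.489) = 1.626×10⁹ K⁴.

T ≈ 201 K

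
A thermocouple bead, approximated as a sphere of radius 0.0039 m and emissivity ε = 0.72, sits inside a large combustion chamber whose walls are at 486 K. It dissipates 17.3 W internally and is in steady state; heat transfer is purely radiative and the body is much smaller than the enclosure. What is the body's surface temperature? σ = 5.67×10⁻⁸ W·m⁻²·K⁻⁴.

For a small grey body in a large enclosure, net radiated power = εσA(T⁴ − T_w⁴).
Steady state: P = εσA(T⁴ − T_w⁴) with A = 4πr² = 1.911×10⁻⁴ m².
T⁴ = P/(εσA) + T_w⁴ = 17.3/(0.72·5.67×10⁻⁸·1.911×10⁻⁴) + (486)⁴
    = 2.217×10¹² + 5.579×10¹⁰ = 2.273×10¹² K⁴.

T ≈ 1230 K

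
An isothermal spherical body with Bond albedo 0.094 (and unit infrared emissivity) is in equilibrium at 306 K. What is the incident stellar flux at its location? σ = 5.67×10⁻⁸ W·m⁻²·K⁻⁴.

(1−a)S·πr² = σ·4πr²·T⁴ ⇒ S = 4σT⁴/(1−a).
S = 4·5.67×10⁻⁸·8.768×10⁹/0.906.

S ≈ 2190 W/m²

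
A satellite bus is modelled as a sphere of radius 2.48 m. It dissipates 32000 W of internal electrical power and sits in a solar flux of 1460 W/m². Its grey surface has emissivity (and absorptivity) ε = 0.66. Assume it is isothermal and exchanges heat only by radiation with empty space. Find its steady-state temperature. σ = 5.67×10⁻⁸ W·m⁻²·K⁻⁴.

At steady state, absorbed solar power + internal power = radiated power.
Absorbed: α·S·A_cross = 0.66·1460·19.32 = 18620 W (cross-section πr²).
Total input = 18620 + 32000 = 50620 W.
Radiated: εσ·A_surf·T⁴ with A_surf = 4πr² = 77.29 m².
T⁴ = 50620/(0.66·5.67×10⁻⁸·77.29) = 1.750×10¹⁰ K⁴.

T ≈ 364 K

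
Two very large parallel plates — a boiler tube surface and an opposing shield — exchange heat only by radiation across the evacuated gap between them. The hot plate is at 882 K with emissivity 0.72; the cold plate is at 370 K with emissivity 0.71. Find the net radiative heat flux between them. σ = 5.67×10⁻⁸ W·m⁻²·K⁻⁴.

q ≈ 18500 W/m²

For two infinite grey parallel plates, q = σ(T₁⁴ − T₂⁴)/(1/ε₁ + 1/ε₂ − 1).
T₁⁴ − T₂⁴ = 6.052×10¹¹ − 1.874×10¹⁰ = 5.864×10¹¹ K⁴.
1/ε₁ + 1/ε₂ − 1 = 1.389 + 1.408 − 1 = 1.797.
q = 5.67×10⁻⁸ × 5.864×10¹¹ / 1.797.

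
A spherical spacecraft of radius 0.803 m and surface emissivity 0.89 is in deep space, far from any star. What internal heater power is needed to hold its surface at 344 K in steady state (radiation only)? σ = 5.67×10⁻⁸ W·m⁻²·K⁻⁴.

P = εσ·4πr²·T⁴.
4πr² = 8.103 m²; T⁴ = 1.400×10¹⁰ K⁴.
P = 0.89·5.67×10⁻⁸·8.103·1.400×10¹⁰.

P ≈ 5730 W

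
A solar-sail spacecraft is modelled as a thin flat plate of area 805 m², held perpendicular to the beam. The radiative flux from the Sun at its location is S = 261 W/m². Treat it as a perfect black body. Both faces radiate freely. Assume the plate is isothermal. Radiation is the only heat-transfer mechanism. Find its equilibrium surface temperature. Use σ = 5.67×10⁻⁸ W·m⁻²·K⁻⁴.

At equilibrium, absorbed power = emitted power.
Absorbing cross-section = A = 805.0 m²; emitting surface = 2A = 1610 m² (ratio 2).
S·A_cross = εσ·A_surf·T⁴  ⇒  T⁴ = S/(2σ).
T⁴ = 1.00·261/(2·5.67×10⁻⁸) = 2.302×10⁹ K⁴.
T = (2.302×10⁹)^(1/4).

T ≈ 219 K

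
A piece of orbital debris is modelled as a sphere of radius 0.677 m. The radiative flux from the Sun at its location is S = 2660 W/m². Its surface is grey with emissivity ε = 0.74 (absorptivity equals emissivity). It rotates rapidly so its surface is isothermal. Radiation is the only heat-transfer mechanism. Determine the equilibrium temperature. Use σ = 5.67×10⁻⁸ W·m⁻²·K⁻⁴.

At equilibrium, absorbed power = emitted power.
Absorbing cross-section = πr² = 1.440 m²; emitting surface = 4πr² = 5.760 m² (ratio 4).
εS·A_cross = εσ·A_surf·T⁴  ⇒  T⁴ = S/(4σ)   (ε cancels).
T⁴ = 2660/(4·5.67×10⁻⁸) = 1.173×10¹⁰ K⁴.
T = (1.173×10¹⁰)^(1/4).

T ≈ 329 K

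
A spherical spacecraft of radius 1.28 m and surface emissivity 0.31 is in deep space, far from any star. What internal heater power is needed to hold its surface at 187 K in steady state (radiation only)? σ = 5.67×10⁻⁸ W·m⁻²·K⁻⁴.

P = εσ·4πr²·T⁴.
4πr² = 20.59 m²; T⁴ = 1.223×10⁹ K⁴.
P = 0.31·5.67×10⁻⁸·20.59·1.223×10⁹.

P ≈ 443 W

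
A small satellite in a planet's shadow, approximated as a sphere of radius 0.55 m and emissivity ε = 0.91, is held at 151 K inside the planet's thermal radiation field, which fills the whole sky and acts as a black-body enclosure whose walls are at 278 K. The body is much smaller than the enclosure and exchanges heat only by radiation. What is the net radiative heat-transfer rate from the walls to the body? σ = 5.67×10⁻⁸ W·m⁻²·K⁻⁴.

For a small grey body in a large enclosure: P_net = εσA(T_body⁴ − T_wall⁴).
A = 4πr² = 3.801 m²; T_body⁴ − T_wall⁴ = 5.199×10⁸ − 5.973×10⁹ = -5.453×10⁹ K⁴.
|P_net| = 0.91·5.67×10⁻⁸·3.801·5.453×10⁹.

P_net ≈ 1070 W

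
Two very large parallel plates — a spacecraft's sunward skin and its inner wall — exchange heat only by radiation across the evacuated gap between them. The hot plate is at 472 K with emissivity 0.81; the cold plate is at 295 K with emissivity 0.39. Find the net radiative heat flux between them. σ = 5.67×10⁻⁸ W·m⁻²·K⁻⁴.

For two infinite grey parallel plates, q = σ(T₁⁴ − T₂⁴)/(1/ε₁ + 1/ε₂ − 1).
T₁⁴ − T₂⁴ = 4.963×10¹⁰ − 7.573×10⁹ = 4.206×10¹⁰ K⁴.
1/ε₁ + 1/ε₂ − 1 = 1.235 + 2.564 − 1 = 2.799.
q = 5.67×10⁻⁸ × 4.206×10¹⁰ / 2.799.

q ≈ 852 W/m²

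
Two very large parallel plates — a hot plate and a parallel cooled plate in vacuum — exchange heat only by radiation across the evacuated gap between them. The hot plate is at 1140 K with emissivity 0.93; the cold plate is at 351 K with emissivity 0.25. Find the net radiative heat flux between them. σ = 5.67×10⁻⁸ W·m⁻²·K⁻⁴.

q ≈ 23300 W/m²

For two infinite grey parallel plates, q = σ(T₁⁴ − T₂⁴)/(1/ε₁ + 1/ε₂ − 1).
T₁⁴ − T₂⁴ = 1.689×10¹² − 1.518×10¹⁰ = 1.674×10¹² K⁴.
1/ε₁ + 1/ε₂ − 1 = 1.075 + 4.000 − 1 = 4.075.
q = 5.67×10⁻⁸ × 1.674×10¹² / 4.075.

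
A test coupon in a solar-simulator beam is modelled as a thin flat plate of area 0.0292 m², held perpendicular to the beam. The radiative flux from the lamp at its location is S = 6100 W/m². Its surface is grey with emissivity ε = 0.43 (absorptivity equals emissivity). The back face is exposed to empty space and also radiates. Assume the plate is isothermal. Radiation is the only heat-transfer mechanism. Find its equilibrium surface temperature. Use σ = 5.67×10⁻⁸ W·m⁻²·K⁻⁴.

T ≈ 482 K

At equilibrium, absorbed power = emitted power.
Absorbing cross-section = A = 0.02920 m²; emitting surface = 2A = 0.05840 m² (ratio 2).
εS·A_cross = εσ·A_surf·T⁴  ⇒  T⁴ = S/(2σ)   (ε cancels).
T⁴ = 6100/(2·5.67×10⁻⁸) = 5.379×10¹⁰ K⁴.
T = (5.379×10¹⁰)^(1/4).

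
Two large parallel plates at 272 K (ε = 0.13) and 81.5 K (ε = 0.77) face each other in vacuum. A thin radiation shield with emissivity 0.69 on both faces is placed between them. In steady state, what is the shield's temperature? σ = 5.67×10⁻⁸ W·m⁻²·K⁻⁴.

T_s ≈ 178 K

In steady state the net flux on the hot side equals that on the cold side.
σ(T₁⁴−T_s⁴)/D₁ = σ(T_s⁴−T₂⁴)/D₂, with D₁ = 1/ε₁+1/ε_s−1 = 8.142, D₂ = 1/ε_s+1/ε₂−1 = 1.748.
Solve for T_s⁴: T_s⁴ = (D₂·T₁⁴ + D₁·T₂⁴)/(D₁+D₂) = 1.004×10⁹ K⁴.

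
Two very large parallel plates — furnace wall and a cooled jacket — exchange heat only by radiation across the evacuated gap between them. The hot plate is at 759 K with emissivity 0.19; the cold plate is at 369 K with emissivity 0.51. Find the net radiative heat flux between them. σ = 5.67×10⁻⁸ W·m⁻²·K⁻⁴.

For two infinite grey parallel plates, q = σ(T₁⁴ − T₂⁴)/(1/ε₁ + 1/ε₂ − 1).
T₁⁴ − T₂⁴ = 3.319×10¹¹ − 1.854×10¹⁰ = 3.133×10¹¹ K⁴.
1/ε₁ + 1/ε₂ − 1 = 5.263 + 1.961 − 1 = 6.224.
q = 5.67×10⁻⁸ × 3.133×10¹¹ / 6.224.

q ≈ 2850 W/m²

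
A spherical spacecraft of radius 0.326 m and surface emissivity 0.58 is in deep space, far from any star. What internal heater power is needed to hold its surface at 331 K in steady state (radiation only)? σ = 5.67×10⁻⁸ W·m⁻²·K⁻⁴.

P = εσ·4πr²·T⁴.
4πr² = 1.336 m²; T⁴ = 1.200×10¹⁰ K⁴.
P = 0.58·5.67×10⁻⁸·1.336·1.200×10¹⁰.

P ≈ 527 W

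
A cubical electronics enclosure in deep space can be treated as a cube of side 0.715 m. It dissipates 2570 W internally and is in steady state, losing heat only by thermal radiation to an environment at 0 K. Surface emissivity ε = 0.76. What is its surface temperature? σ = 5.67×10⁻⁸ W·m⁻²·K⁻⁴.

T ≈ 373 K

Steady state: internal power = radiated power, P = εσA T⁴.
Radiating area A = 6L² = 3.067 m².
T⁴ = P/(εσA) = 2570/(0.76·5.67×10⁻⁸·3.067) = 1.944×10¹⁰ K⁴.
T = (1.944×10¹⁰)^(1/4).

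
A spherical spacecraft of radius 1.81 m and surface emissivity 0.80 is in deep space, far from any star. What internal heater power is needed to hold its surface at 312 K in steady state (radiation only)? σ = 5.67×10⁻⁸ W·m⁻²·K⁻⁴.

P ≈ 17700 W

P = εσ·4πr²·T⁴.
4πr² = 41.17 m²; T⁴ = 9.476×10⁹ K⁴.
P = 0.80·5.67×10⁻⁸·41.17·9.476×10⁹.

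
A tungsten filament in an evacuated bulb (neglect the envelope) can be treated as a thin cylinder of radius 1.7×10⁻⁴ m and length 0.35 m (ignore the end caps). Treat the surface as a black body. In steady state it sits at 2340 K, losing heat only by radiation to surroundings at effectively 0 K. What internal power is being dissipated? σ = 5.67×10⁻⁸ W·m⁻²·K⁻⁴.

Steady state: P = εσA T⁴.
A = 2πrL = 3.738×10⁻⁴ m²; T⁴ = (2340)⁴ = 2.998×10¹³ K⁴.
P = 1.0 × 5.67×10⁻⁸ × 3.738×10⁻⁴ × 2.998×10¹³.

P ≈ 636 W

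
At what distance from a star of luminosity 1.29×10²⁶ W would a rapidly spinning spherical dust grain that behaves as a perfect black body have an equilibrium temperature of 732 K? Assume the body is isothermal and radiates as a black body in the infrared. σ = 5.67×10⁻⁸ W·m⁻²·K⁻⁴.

d ≈ 1.26×10¹⁰ m

For an isothermal black-emitting sphere, (1−a)S·πr² = σ·4πr²·T⁴ ⇒ S = 4σT⁴/(1−a).
S = 4·5.67×10⁻⁸·(732)⁴/1.00 = 65120 W/m².
Flux falls as S = L/(4πd²), so d = √(L/(4πS)) = √(1.29×10²⁶/(4π·65120)).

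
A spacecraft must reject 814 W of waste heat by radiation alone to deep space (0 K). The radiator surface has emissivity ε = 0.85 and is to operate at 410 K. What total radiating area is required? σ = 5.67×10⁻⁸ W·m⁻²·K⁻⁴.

P = εσA T⁴ ⇒ A = P/(εσT⁴).
T⁴ = 2.826×10¹⁰ K⁴.
A = 814/(0.85 × 5.67×10⁻⁸ × 2.826×10¹⁰).

A ≈ 0.598 m²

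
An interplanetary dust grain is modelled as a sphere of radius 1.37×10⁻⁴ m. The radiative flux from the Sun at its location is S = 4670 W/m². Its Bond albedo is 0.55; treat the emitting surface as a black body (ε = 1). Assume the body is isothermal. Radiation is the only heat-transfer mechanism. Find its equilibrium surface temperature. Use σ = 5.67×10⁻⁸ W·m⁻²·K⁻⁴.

T ≈ 310 K

At equilibrium, absorbed power = emitted power.
Absorbing cross-section = πr² = 5.896×10⁻⁸ m²; emitting surface = 4πr² = 2.359×10⁻⁷ m² (ratio 4).
(1−a)S·A_cross = εσ·A_surf·T⁴  ⇒  T⁴ = (1−a)S/(4σ).
T⁴ = 0.450·4670/(4·5.67×10⁻⁸) = 9.266×10⁹ K⁴.
T = (9.266×10⁹)^(1/4).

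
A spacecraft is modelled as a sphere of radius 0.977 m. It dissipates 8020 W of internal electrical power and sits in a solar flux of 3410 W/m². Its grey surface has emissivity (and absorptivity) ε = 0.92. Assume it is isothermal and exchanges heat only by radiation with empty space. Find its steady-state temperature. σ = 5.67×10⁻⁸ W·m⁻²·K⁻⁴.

T ≈ 409 K

At steady state, absorbed solar power + internal power = radiated power.
Absorbed: α·S·A_cross = 0.92·3410·2.999 = 9408 W (cross-section πr²).
Total input = 9408 + 8020 = 17430 W.
Radiated: εσ·A_surf·T⁴ with A_surf = 4πr² = 11.99 m².
T⁴ = 17430/(0.92·5.67×10⁻⁸·11.99) = 2.785×10¹⁰ K⁴.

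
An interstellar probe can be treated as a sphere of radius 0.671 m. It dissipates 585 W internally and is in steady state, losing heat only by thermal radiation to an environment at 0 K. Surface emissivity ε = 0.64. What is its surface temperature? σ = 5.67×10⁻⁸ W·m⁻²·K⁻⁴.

T ≈ 231 K

Steady state: internal power = radiated power, P = εσA T⁴.
Radiating area A = 4πr² = 5.658 m².
T⁴ = P/(εσA) = 585/(0.64·5.67×10⁻⁸·5.658) = 2.849×10⁹ K⁴.
T = (2.849×10⁹)^(1/4).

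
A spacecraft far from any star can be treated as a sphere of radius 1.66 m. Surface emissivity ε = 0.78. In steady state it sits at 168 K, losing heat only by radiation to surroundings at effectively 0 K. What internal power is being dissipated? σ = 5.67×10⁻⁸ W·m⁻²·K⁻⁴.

P ≈ 1220 W

Steady state: P = εσA T⁴.
A = 4πr² = 34.63 m²; T⁴ = (168)⁴ = 7.966×10⁸ K⁴.
P = 0.78 × 5.67×10⁻⁸ × 34.63 × 7.966×10⁸.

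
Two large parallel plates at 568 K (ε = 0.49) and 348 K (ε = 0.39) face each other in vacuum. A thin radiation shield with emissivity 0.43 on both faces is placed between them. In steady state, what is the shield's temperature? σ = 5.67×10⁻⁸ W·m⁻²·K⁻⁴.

T_s ≈ 500 K

In steady state the net flux on the hot side equals that on the cold side.
σ(T₁⁴−T_s⁴)/D₁ = σ(T_s⁴−T₂⁴)/D₂, with D₁ = 1/ε₁+1/ε_s−1 = 3.366, D₂ = 1/ε_s+1/ε₂−1 = 3.890.
Solve for T_s⁴: T_s⁴ = (D₂·T₁⁴ + D₁·T₂⁴)/(D₁+D₂) = 6.260×10¹⁰ K⁴.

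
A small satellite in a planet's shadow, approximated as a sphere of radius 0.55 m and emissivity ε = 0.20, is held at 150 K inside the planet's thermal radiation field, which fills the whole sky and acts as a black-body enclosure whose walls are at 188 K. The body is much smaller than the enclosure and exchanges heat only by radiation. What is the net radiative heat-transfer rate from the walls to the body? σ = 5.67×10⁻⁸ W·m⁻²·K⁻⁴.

P_net ≈ 32.0 W

For a small grey body in a large enclosure: P_net = εσA(T_body⁴ − T_wall⁴).
A = 4πr² = 3.801 m²; T_body⁴ − T_wall⁴ = 5.062×10⁸ − 1.249×10⁹ = -7.429×10⁸ K⁴.
|P_net| = 0.20·5.67×10⁻⁸·3.801·7.429×10⁸.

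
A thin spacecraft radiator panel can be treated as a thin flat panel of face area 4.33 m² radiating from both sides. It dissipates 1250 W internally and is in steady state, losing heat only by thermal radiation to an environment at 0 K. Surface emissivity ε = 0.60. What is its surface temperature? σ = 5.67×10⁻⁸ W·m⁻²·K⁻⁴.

Steady state: internal power = radiated power, P = εσA T⁴.
Radiating area A = 2·4.33 = 8.660 m².
T⁴ = P/(εσA) = 1250/(0.60·5.67×10⁻⁸·8.660) = 4.243×10⁹ K⁴.
T = (4.243×10⁹)^(1/4).

T ≈ 255 K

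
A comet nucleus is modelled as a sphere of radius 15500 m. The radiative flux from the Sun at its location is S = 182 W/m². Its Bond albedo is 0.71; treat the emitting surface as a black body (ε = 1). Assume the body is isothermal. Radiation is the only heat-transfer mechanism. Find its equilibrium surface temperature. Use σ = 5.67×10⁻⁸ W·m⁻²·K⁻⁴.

At equilibrium, absorbed power = emitted power.
Absorbing cross-section = πr² = 7.548×10⁸ m²; emitting surface = 4πr² = 3.019×10⁹ m² (ratio 4).
(1−a)S·A_cross = εσ·A_surf·T⁴  ⇒  T⁴ = (1−a)S/(4σ).
T⁴ = 0.290·182/(4·5.67×10⁻⁸) = 2.327×10⁸ K⁴.
T = (2.327×10⁸)^(1/4).

T ≈ 124 K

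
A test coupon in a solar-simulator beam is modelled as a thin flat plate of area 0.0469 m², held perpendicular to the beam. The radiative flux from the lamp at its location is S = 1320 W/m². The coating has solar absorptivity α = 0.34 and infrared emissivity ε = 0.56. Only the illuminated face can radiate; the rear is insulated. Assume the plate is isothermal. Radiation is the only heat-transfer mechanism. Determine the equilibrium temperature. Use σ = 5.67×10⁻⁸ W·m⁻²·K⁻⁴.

T ≈ 345 K

At equilibrium, absorbed power = emitted power.
Absorbing cross-section = A = 0.04690 m²; emitting surface = A = 0.04690 m² (ratio 1).
αS·A_cross = εσ·A_surf·T⁴  ⇒  T⁴ = αS/(ε·1σ).
T⁴ = 0.340·1320/(0.56·1·5.67×10⁻⁸) = 1.413×10¹⁰ K⁴.
T = (1.413×10¹⁰)^(1/4).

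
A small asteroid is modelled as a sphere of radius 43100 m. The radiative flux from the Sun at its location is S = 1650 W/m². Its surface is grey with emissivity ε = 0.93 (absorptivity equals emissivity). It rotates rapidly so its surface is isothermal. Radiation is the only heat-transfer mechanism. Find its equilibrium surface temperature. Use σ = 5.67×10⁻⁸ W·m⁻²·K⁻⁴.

T ≈ 292 K

At equilibrium, absorbed power = emitted power.
Absorbing cross-section = πr² = 5.836×10⁹ m²; emitting surface = 4πr² = 2.334×10¹⁰ m² (ratio 4).
εS·A_cross = εσ·A_surf·T⁴  ⇒  T⁴ = S/(4σ)   (ε cancels).
T⁴ = 1650/(4·5.67×10⁻⁸) = 7.275×10⁹ K⁴.
T = (7.275×10⁹)^(1/4).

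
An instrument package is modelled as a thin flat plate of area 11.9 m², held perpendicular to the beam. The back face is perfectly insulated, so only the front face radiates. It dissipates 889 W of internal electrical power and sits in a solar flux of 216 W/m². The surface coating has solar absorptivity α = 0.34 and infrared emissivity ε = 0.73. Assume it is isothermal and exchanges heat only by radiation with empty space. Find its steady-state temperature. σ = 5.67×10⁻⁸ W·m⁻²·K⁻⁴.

At steady state, absorbed solar power + internal power = radiated power.
Absorbed: α·S·A_cross = 0.34·216·11.90 = 873.9 W (cross-section A).
Total input = 873.9 + 889 = 1763 W.
Radiated: εσ·A_surf·T⁴ with A_surf = A = 11.90 m².
T⁴ = 1763/(0.73·5.67×10⁻⁸·11.90) = 3.579×10⁹ K⁴.

T ≈ 245 K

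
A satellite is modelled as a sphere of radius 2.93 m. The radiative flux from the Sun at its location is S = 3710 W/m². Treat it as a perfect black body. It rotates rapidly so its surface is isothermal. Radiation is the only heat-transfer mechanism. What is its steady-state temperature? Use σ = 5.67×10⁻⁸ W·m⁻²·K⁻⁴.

At equilibrium, absorbed power = emitted power.
Absorbing cross-section = πr² = 26.97 m²; emitting surface = 4πr² = 107.9 m² (ratio 4).
S·A_cross = εσ·A_surf·T⁴  ⇒  T⁴ = S/(4σ).
T⁴ = 1.00·3710/(4·5.67×10⁻⁸) = 1.636×10¹⁰ K⁴.
T = (1.636×10¹⁰)^(1/4).

T ≈ 358 K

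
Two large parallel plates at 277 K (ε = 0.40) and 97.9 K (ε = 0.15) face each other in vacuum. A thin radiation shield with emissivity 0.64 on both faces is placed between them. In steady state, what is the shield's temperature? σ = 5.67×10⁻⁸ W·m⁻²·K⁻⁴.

In steady state the net flux on the hot side equals that on the cold side.
σ(T₁⁴−T_s⁴)/D₁ = σ(T_s⁴−T₂⁴)/D₂, with D₁ = 1/ε₁+1/ε_s−1 = 3.062, D₂ = 1/ε_s+1/ε₂−1 = 7.229.
Solve for T_s⁴: T_s⁴ = (D₂·T₁⁴ + D₁·T₂⁴)/(D₁+D₂) = 4.163×10⁹ K⁴.

T_s ≈ 254 K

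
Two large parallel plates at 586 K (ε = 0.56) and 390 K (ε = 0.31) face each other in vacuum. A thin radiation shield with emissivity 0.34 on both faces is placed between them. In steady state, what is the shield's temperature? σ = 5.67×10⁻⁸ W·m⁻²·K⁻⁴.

In steady state the net flux on the hot side equals that on the cold side.
σ(T₁⁴−T_s⁴)/D₁ = σ(T_s⁴−T₂⁴)/D₂, with D₁ = 1/ε₁+1/ε_s−1 = 3.727, D₂ = 1/ε_s+1/ε₂−1 = 5.167.
Solve for T_s⁴: T_s⁴ = (D₂·T₁⁴ + D₁·T₂⁴)/(D₁+D₂) = 7.820×10¹⁰ K⁴.

T_s ≈ 529 K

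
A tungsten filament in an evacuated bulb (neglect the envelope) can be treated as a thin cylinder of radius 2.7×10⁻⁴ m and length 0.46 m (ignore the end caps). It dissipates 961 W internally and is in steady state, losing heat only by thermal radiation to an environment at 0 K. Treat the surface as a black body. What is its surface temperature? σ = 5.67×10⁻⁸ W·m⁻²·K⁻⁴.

T ≈ 2160 K

Steady state: internal power = radiated power, P = εσA T⁴.
Radiating area A = 2πrL = 7.804×10⁻⁴ m².
T⁴ = P/(εσA) = 961/(1.0·5.67×10⁻⁸·7.804×10⁻⁴) = 2.172×10¹³ K⁴.
T = (2.172×10¹³)^(1/4).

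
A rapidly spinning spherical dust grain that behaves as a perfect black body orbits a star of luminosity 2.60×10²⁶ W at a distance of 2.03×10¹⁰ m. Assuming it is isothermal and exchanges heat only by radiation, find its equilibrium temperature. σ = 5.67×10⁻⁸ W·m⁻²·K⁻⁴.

First find the stellar flux at distance d: S = L/(4πd²) = 2.60×10²⁶/(4π·(2.03×10¹⁰)²) = 50210 W/m².
For an isothermal sphere, absorbed (1−a)S·πr² = emitted σ·4πr²·T⁴, so T⁴ = (1−a)S/(4σ).
T⁴ = 1.00·50210/(4·5.67×10⁻⁸) = 2.214×10¹¹ K⁴.

T ≈ 686 K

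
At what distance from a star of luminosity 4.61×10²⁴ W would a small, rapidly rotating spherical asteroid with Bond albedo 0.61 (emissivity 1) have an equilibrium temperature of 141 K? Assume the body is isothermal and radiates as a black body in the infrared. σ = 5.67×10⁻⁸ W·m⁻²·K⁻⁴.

For an isothermal black-emitting sphere, (1−a)S·πr² = σ·4πr²·T⁴ ⇒ S = 4σT⁴/(1−a).
S = 4·5.67×10⁻⁸·(141)⁴/0.390 = 229.9 W/m².
Flux falls as S = L/(4πd²), so d = √(L/(4πS)) = √(4.61×10²⁴/(4π·229.9)).

d ≈ 4.00×10¹⁰ m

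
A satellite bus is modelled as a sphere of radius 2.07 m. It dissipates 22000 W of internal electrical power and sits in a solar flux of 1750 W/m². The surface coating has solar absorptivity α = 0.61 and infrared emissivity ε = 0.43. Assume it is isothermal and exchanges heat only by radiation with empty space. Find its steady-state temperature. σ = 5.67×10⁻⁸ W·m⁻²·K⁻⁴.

At steady state, absorbed solar power + internal power = radiated power.
Absorbed: α·S·A_cross = 0.61·1750·13.46 = 14370 W (cross-section πr²).
Total input = 14370 + 22000 = 36370 W.
Radiated: εσ·A_surf·T⁴ with A_surf = 4πr² = 53.85 m².
T⁴ = 36370/(0.43·5.67×10⁻⁸·53.85) = 2.770×10¹⁰ K⁴.

T ≈ 408 K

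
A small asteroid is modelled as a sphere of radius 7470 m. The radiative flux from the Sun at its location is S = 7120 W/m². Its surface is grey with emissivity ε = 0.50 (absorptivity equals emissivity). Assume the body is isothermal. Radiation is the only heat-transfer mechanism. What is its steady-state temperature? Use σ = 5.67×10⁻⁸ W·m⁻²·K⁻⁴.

At equilibrium, absorbed power = emitted power.
Absorbing cross-section = πr² = 1.753×10⁸ m²; emitting surface = 4πr² = 7.012×10⁸ m² (ratio 4).
εS·A_cross = εσ·A_surf·T⁴  ⇒  T⁴ = S/(4σ)   (ε cancels).
T⁴ = 7120/(4·5.67×10⁻⁸) = 3.139×10¹⁰ K⁴.
T = (3.139×10¹⁰)^(1/4).

T ≈ 421 K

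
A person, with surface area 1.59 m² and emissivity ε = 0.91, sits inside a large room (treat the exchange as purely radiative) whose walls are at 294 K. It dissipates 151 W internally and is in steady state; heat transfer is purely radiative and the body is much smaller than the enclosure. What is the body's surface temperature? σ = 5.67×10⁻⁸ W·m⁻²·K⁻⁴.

For a small grey body in a large enclosure, net radiated power = εσA(T⁴ − T_w⁴).
Steady state: P = εσA(T⁴ − T_w⁴) with A = 1.59 m².
T⁴ = P/(εσA) + T_w⁴ = 151/(0.91·5.67×10⁻⁸·1.590) + (294)⁴
    = 1.841×10⁹ + 7.471×10⁹ = 9.312×10⁹ K⁴.

T ≈ 311 K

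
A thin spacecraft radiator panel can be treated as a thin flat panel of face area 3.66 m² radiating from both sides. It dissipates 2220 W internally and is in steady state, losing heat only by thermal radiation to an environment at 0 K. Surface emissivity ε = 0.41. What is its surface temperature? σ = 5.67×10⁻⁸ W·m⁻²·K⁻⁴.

Steady state: internal power = radiated power, P = εσA T⁴.
Radiating area A = 2·3.66 = 7.320 m².
T⁴ = P/(εσA) = 2220/(0.41·5.67×10⁻⁸·7.320) = 1.305×10¹⁰ K⁴.
T = (1.305×10¹⁰)^(1/4).

T ≈ 338 K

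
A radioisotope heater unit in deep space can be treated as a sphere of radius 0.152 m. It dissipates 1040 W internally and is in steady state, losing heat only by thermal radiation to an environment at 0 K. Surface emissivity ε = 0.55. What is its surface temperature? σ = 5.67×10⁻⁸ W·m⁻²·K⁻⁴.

Steady state: internal power = radiated power, P = εσA T⁴.
Radiating area A = 4πr² = 0.2903 m².
T⁴ = P/(εσA) = 1040/(0.55·5.67×10⁻⁸·0.2903) = 1.149×10¹¹ K⁴.
T = (1.149×10¹¹)^(1/4).

T ≈ 582 K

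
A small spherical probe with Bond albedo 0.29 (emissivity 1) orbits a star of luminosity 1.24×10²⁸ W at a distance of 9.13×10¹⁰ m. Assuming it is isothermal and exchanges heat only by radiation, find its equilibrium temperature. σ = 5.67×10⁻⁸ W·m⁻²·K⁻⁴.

First find the stellar flux at distance d: S = L/(4πd²) = 1.24×10²⁸/(4π·(9.13×10¹⁰)²) = 1.184×10⁵ W/m².
For an isothermal sphere, absorbed (1−a)S·πr² = emitted σ·4πr²·T⁴, so T⁴ = (1−a)S/(4σ).
T⁴ = 0.710·1.184×10⁵/(4·5.67×10⁻⁸) = 3.706×10¹¹ K⁴.

T ≈ 780 K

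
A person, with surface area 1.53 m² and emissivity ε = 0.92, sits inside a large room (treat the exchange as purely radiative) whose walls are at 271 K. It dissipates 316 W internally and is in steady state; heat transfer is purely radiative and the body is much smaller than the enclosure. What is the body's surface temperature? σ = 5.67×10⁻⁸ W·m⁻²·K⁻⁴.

For a small grey body in a large enclosure, net radiated power = εσA(T⁴ − T_w⁴).
Steady state: P = εσA(T⁴ − T_w⁴) with A = 1.53 m².
T⁴ = P/(εσA) + T_w⁴ = 316/(0.92·5.67×10⁻⁸·1.530) + (271)⁴
    = 3.959×10⁹ + 5.394×10⁹ = 9.353×10⁹ K⁴.

T ≈ 311 K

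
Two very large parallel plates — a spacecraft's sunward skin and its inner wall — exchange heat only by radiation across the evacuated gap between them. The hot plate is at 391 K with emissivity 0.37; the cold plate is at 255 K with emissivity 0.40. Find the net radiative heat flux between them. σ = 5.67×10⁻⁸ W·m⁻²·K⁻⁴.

q ≈ 258 W/m²

For two infinite grey parallel plates, q = σ(T₁⁴ − T₂⁴)/(1/ε₁ + 1/ε₂ − 1).
T₁⁴ − T₂⁴ = 2.337×10¹⁰ − 4.228×10⁹ = 1.914×10¹⁰ K⁴.
1/ε₁ + 1/ε₂ − 1 = 2.703 + 2.500 − 1 = 4.203.
q = 5.67×10⁻⁸ × 1.914×10¹⁰ / 4.203.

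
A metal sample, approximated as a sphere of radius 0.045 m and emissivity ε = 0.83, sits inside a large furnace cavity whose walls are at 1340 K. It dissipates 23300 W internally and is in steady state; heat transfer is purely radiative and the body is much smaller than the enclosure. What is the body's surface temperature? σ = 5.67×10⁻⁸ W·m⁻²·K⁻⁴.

For a small grey body in a large enclosure, net radiated power = εσA(T⁴ − T_w⁴).
Steady state: P = εσA(T⁴ − T_w⁴) with A = 4πr² = 0.02545 m².
T⁴ = P/(εσA) + T_w⁴ = 23300/(0.83·5.67×10⁻⁸·0.02545) + (1340)⁴
    = 1.946×10¹³ + 3.224×10¹² = 2.268×10¹³ K⁴.

T ≈ 2180 K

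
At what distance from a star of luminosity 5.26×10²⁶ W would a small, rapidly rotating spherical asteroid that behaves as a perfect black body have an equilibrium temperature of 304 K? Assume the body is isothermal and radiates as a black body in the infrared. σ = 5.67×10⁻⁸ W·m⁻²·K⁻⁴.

For an isothermal black-emitting sphere, (1−a)S·πr² = σ·4πr²·T⁴ ⇒ S = 4σT⁴/(1−a).
S = 4·5.67×10⁻⁸·(304)⁴/1.00 = 1937 W/m².
Flux falls as S = L/(4πd²), so d = √(L/(4πS)) = √(5.26×10²⁶/(4π·1937)).

d ≈ 1.47×10¹¹ m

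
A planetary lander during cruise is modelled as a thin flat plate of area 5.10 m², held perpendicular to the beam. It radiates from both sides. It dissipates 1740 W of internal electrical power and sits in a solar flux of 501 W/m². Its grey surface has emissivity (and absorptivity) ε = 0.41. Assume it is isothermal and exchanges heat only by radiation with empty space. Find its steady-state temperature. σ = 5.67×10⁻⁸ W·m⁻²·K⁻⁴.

T ≈ 329 K

At steady state, absorbed solar power + internal power = radiated power.
Absorbed: α·S·A_cross = 0.41·501·5.100 = 1048 W (cross-section A).
Total input = 1048 + 1740 = 2788 W.
Radiated: εσ·A_surf·T⁴ with A_surf = 2A = 10.20 m².
T⁴ = 2788/(0.41·5.67×10⁻⁸·10.20) = 1.176×10¹⁰ K⁴.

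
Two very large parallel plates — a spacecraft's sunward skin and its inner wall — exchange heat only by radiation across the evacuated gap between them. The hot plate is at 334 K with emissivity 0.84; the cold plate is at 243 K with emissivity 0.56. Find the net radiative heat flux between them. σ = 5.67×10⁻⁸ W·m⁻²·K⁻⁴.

q ≈ 257 W/m²

For two infinite grey parallel plates, q = σ(T₁⁴ − T₂⁴)/(1/ε₁ + 1/ε₂ − 1).
T₁⁴ − T₂⁴ = 1.244×10¹⁰ − 3.487×10⁹ = 8.958×10⁹ K⁴.
1/ε₁ + 1/ε₂ − 1 = 1.190 + 1.786 − 1 = 1.976.
q = 5.67×10⁻⁸ × 8.958×10⁹ / 1.976.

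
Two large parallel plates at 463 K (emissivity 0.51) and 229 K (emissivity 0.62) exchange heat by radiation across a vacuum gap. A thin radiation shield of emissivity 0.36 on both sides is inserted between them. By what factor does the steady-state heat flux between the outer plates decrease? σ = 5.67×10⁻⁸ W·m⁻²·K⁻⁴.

Without shield: q₀ = σΔ(T⁴)/(1/ε₁+1/ε₂−1) with denominator 2.574.
With shield the two gaps are in series; the resistances add: (1/ε₁+1/ε_s−1)+(1/ε_s+1/ε₂−1) = 3.739+3.391 = 7.129.
Heat-flux ratio q₀/q = 7.129/2.574.

factor ≈ 2.77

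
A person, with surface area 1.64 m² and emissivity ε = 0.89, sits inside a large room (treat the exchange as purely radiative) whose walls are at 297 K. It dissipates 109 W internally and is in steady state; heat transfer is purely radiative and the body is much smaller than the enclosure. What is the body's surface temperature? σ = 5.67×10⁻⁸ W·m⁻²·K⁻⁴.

T ≈ 309 K

For a small grey body in a large enclosure, net radiated power = εσA(T⁴ − T_w⁴).
Steady state: P = εσA(T⁴ − T_w⁴) with A = 1.64 m².
T⁴ = P/(εσA) + T_w⁴ = 109/(0.89·5.67×10⁻⁸·1.640) + (297)⁴
    = 1.317×10⁹ + 7.781×10⁹ = 9.098×10⁹ K⁴.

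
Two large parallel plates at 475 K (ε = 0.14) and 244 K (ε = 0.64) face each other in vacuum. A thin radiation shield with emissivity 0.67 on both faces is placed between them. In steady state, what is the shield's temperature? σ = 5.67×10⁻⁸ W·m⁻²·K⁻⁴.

In steady state the net flux on the hot side equals that on the cold side.
σ(T₁⁴−T_s⁴)/D₁ = σ(T_s⁴−T₂⁴)/D₂, with D₁ = 1/ε₁+1/ε_s−1 = 7.635, D₂ = 1/ε_s+1/ε₂−1 = 2.055.
Solve for T_s⁴: T_s⁴ = (D₂·T₁⁴ + D₁·T₂⁴)/(D₁+D₂) = 1.359×10¹⁰ K⁴.

T_s ≈ 341 K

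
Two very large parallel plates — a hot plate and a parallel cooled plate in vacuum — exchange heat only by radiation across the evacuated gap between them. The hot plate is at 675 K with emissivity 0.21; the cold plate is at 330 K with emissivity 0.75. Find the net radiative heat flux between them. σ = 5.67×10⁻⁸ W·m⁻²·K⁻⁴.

q ≈ 2180 W/m²

For two infinite grey parallel plates, q = σ(T₁⁴ − T₂⁴)/(1/ε₁ + 1/ε₂ − 1).
T₁⁴ − T₂⁴ = 2.076×10¹¹ − 1.186×10¹⁰ = 1.957×10¹¹ K⁴.
1/ε₁ + 1/ε₂ − 1 = 4.762 + 1.333 − 1 = 5.095.
q = 5.67×10⁻⁸ × 1.957×10¹¹ / 5.095.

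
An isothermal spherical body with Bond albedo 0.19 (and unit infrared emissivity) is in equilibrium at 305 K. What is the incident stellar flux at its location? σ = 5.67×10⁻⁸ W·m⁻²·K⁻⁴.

(1−a)S·πr² = σ·4πr²·T⁴ ⇒ S = 4σT⁴/(1−a).
S = 4·5.67×10⁻⁸·8.654×10⁹/0.810.

S ≈ 2420 W/m²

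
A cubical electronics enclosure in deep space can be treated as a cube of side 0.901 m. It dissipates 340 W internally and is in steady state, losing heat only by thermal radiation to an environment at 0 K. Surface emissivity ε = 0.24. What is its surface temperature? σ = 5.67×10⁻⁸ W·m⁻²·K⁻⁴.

Steady state: internal power = radiated power, P = εσA T⁴.
Radiating area A = 6L² = 4.871 m².
T⁴ = P/(εσA) = 340/(0.24·5.67×10⁻⁸·4.871) = 5.130×10⁹ K⁴.
T = (5.130×10⁹)^(1/4).

T ≈ 268 K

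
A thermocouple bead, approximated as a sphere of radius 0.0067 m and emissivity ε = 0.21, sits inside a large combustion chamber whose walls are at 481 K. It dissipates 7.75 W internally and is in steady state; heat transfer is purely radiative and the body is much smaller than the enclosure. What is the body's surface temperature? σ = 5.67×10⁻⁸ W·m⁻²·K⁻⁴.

T ≈ 1050 K

For a small grey body in a large enclosure, net radiated power = εσA(T⁴ − T_w⁴).
Steady state: P = εσA(T⁴ − T_w⁴) with A = 4πr² = 5.641×10⁻⁴ m².
T⁴ = P/(εσA) + T_w⁴ = 7.75/(0.21·5.67×10⁻⁸·5.641×10⁻⁴) + (481)⁴
    = 1.154×10¹² + 5.353×10¹⁰ = 1.207×10¹² K⁴.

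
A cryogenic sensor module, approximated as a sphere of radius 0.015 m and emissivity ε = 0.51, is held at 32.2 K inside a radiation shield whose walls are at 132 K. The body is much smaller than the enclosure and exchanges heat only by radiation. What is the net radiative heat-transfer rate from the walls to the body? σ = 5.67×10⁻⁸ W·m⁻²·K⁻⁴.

P_net ≈ 0.0247 W

For a small grey body in a large enclosure: P_net = εσA(T_body⁴ − T_wall⁴).
A = 4πr² = 0.002827 m²; T_body⁴ − T_wall⁴ = 1.075×10⁶ − 3.036×10⁸ = -3.025×10⁸ K⁴.
|P_net| = 0.51·5.67×10⁻⁸·0.002827·3.025×10⁸.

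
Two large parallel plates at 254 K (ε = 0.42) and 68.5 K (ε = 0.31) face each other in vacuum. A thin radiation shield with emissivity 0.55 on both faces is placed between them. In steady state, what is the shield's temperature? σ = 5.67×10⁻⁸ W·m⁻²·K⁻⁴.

In steady state the net flux on the hot side equals that on the cold side.
σ(T₁⁴−T_s⁴)/D₁ = σ(T_s⁴−T₂⁴)/D₂, with D₁ = 1/ε₁+1/ε_s−1 = 3.199, D₂ = 1/ε_s+1/ε₂−1 = 4.044.
Solve for T_s⁴: T_s⁴ = (D₂·T₁⁴ + D₁·T₂⁴)/(D₁+D₂) = 2.334×10⁹ K⁴.

T_s ≈ 220 K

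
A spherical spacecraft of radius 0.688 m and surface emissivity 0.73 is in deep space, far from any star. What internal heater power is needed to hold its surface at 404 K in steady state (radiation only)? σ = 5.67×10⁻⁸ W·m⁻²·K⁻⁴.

P = εσ·4πr²·T⁴.
4πr² = 5.948 m²; T⁴ = 2.664×10¹⁰ K⁴.
P = 0.73·5.67×10⁻⁸·5.948·2.664×10¹⁰.

P ≈ 6560 W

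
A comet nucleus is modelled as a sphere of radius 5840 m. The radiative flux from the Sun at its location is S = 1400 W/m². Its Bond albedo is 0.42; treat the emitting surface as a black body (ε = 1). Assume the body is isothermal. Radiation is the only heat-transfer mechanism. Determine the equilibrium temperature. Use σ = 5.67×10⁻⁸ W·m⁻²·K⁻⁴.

At equilibrium, absorbed power = emitted power.
Absorbing cross-section = πr² = 1.071×10⁸ m²; emitting surface = 4πr² = 4.286×10⁸ m² (ratio 4).
(1−a)S·A_cross = εσ·A_surf·T⁴  ⇒  T⁴ = (1−a)S/(4σ).
T⁴ = 0.580·1400/(4·5.67×10⁻⁸) = 3.580×10⁹ K⁴.
T = (3.580×10⁹)^(1/4).

T ≈ 245 K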